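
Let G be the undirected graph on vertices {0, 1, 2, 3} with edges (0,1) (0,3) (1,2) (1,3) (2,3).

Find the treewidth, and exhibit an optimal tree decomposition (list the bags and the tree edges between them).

The largest bag has 3 vertices, giving width 2; this decomposition certifies tw(G) ≤ 2. For the lower bound, the 3 vertices {0, 1, 3} are pairwise adjacent, and any tree decomposition puts a clique entirely inside one bag — forcing width ≥ 2. Therefore the treewidth is 2.

Treewidth 2.
Bags: B1 = {1, 2, 3}  B2 = {0, 1, 3}
Tree: B1–B2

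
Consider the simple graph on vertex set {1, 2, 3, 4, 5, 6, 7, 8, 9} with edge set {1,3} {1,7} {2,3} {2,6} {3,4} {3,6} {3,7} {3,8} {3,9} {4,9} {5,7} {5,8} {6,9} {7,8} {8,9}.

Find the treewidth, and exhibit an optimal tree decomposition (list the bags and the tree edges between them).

Treewidth 2.
One optimal decomposition is:
Bags: B1 = {3, 8, 9}  B2 = {3, 6, 9}  B3 = {3, 4, 9}  B4 = {3, 7, 8}  B5 = {2, 3, 6}  B6 = {1, 3, 7}  B7 = {5, 7, 8}
Tree: B1–B2, B1–B3, B1–B4, B2–B5, B4–B6, B4–B7

The largest bag has 3 vertices, giving width 2; this decomposition certifies tw(G) ≤ 2. For the lower bound, the 3 vertices {1, 3, 7} are pairwise adjacent, and any tree decomposition puts a clique entirely inside one bag — forcing width ≥ 2. Combining the bounds, tw(G) = 2.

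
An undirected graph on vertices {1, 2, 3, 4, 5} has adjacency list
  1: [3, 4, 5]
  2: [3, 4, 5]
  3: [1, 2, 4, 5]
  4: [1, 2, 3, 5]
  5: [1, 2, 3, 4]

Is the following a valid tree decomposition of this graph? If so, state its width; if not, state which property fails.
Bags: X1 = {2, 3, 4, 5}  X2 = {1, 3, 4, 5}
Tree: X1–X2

Yes; width 3.

Every vertex of G appears in some bag (union = {1, 2, 3, 4, 5}); every edge is covered by a bag; and for each vertex v the set of bags containing v is connected in the bag tree. The decomposition is therefore valid. The largest bag has 4 vertices, so the width is 3.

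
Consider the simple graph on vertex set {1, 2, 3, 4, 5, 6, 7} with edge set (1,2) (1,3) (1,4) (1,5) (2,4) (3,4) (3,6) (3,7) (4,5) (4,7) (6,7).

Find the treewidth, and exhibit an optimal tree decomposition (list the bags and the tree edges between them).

The largest bag has 3 vertices, giving width 2; this decomposition certifies tw(G) ≤ 2. On the other hand G contains the 3-clique {1, 2, 4}. A clique must lie in a single bag of any decomposition, so no decomposition can have width below 2. Hence tw(G) = 2 exactly.

Treewidth 2.
Bags: B1 = {1, 3, 4}  B2 = {3, 4, 7}  B3 = {3, 6, 7}  B4 = {1, 4, 5}  B5 = {1, 2, 4}
Tree: B1–B2, B2–B3, B1–B4, B1–B5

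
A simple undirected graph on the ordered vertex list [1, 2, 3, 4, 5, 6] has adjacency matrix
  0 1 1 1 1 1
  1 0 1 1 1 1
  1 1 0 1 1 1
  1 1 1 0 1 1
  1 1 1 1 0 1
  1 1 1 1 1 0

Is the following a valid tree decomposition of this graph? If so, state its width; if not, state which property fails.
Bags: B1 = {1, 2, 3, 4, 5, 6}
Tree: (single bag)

Vertex coverage: the bags together contain {1, 2, 3, 4, 5, 6}, the full vertex set. Edge coverage: each edge of G has both endpoints in at least one bag. Running intersection: for every vertex, the bags containing it form a connected subtree. All three properties hold, so this is a valid tree decomposition of width max|bag| − 1 = 5, and hence tw(G) ≤ 5.

Yes; width 5.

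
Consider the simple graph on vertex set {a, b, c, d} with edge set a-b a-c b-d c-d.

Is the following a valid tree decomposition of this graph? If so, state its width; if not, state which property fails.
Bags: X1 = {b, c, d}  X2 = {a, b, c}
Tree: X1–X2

Yes; width 2.

Checking the three conditions: (i) the bags cover all of {a, b, c, d}; (ii) for each edge, some bag contains both endpoints; (iii) the bags containing any fixed vertex form a subtree. All hold, so the decomposition is valid with width 3 − 1 = 2.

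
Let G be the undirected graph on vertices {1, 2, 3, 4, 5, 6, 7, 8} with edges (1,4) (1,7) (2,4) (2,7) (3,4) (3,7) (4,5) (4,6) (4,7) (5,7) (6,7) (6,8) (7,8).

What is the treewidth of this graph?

A width-2 tree decomposition is:
Bags: B1 = {3, 4, 7}  B2 = {4, 5, 7}  B3 = {4, 6, 7}  B4 = {6, 7, 8}  B5 = {1, 4, 7}  B6 = {2, 4, 7}
Tree: B1–B2, B1–B3, B3–B4, B2–B5, B3–B6
Each bag holds 3 vertices, so the decomposition has width 2, which upper-bounds the treewidth. For the lower bound, the 3 vertices {6, 7, 8} are pairwise adjacent, and any tree decomposition puts a clique entirely inside one bag — forcing width ≥ 2. The upper and lower bounds meet at 2, so that is the treewidth.

2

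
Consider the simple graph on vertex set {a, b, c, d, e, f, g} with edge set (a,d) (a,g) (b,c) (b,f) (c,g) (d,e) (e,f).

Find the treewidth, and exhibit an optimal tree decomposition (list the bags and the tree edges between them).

Treewidth 2.
One such decomposition:
Bags: B1 = {a, d, e}  B2 = {a, e, f}  B3 = {a, b, f}  B4 = {a, b, c}  B5 = {a, c, g}
Tree: B1–B2, B2–B3, B3–B4, B4–B5

Every bag has size at most 3, so the width is 3 − 1 = 2 and tw(G) ≤ 2. For the lower bound, G contains the cycle a–d–e–f–b–c–g–a, so G is not a forest; only forests have treewidth ≤ 1, hence tw(G) ≥ 2. Combining the bounds, tw(G) = 2.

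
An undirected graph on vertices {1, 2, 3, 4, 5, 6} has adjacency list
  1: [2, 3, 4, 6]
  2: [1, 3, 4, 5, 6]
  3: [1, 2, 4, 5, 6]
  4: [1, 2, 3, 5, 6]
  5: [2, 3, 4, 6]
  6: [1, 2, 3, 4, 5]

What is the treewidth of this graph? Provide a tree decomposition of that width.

Treewidth 4.
Bags: B1 = {2, 3, 4, 5, 6}  B2 = {1, 2, 3, 4, 6}
Tree: B1–B2

Each bag holds 5 vertices, so the decomposition has width 4, which upper-bounds the treewidth. Conversely, {1, 2, 3, 4, 6} is a clique of size 5, and the vertices of any clique must share a bag in every tree decomposition; so some bag has ≥ 5 vertices and tw(G) ≥ 4. Combining the bounds, tw(G) = 4.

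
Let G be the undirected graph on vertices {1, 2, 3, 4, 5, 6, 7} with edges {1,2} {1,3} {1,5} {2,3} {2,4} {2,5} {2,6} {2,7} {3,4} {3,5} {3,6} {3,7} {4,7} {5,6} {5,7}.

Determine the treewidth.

3

A width-3 tree decomposition is:
Bags: B1 = {1, 2, 3, 5}  B2 = {2, 3, 5, 6}  B3 = {2, 3, 5, 7}  B4 = {2, 3, 4, 7}
Tree: B1–B2, B2–B3, B3–B4
Every bag has size at most 4, so the width is 4 − 1 = 3 and tw(G) ≤ 3. Conversely, {2, 3, 4, 7} is a clique of size 4, and the vertices of any clique must share a bag in every tree decomposition; so some bag has ≥ 4 vertices and tw(G) ≥ 3. Combining the bounds, tw(G) = 3.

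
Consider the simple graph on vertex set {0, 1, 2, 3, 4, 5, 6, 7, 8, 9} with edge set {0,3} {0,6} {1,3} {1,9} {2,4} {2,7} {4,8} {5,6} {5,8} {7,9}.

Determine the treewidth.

2

A width-2 tree decomposition is:
Bags: B1 = {2, 7, 9}  B2 = {1, 2, 9}  B3 = {1, 2, 3}  B4 = {0, 2, 3}  B5 = {0, 2, 6}  B6 = {2, 5, 6}  B7 = {2, 5, 8}  B8 = {2, 4, 8}
Tree: B1–B2, B2–B3, B3–B4, B4–B5, B5–B6, B6–B7, B7–B8
Every bag has size at most 3, so the width is 3 − 1 = 2 and tw(G) ≤ 2. Since 2–7–9–1–3–0–6–5–8–4–2 is a cycle in G, G is not acyclic. Forests are exactly the graphs of treewidth ≤ 1, so tw(G) ≥ 2. Therefore the treewidth is 2.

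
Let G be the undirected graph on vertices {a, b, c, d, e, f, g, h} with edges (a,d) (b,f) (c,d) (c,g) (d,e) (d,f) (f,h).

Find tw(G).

A width-1 tree decomposition is:
Bags: B1 = {d, e}  B2 = {c, d}  B3 = {d, f}  B4 = {c, g}  B5 = {b, f}  B6 = {a, d}  B7 = {f, h}
Tree: B1–B2, B2–B3, B2–B4, B3–B5, B3–B6, B5–B7
The largest bag has 2 vertices, giving width 1; this decomposition certifies tw(G) ≤ 1. Since G has at least one edge (e.g. e–d), it is not an edgeless graph, so tw(G) ≥ 1. The upper and lower bounds meet at 1, so that is the treewidth.

1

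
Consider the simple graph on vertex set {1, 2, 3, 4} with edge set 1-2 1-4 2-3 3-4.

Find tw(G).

A width-2 tree decomposition is:
Bags: B1 = {2, 3, 4}  B2 = {1, 2, 4}
Tree: B1–B2
Every bag has size at most 3, so the width is 3 − 1 = 2 and tw(G) ≤ 2. The edges 4–3–2–1–4 form a cycle, so G is not a tree and its treewidth is at least 2. The upper and lower bounds meet at 2, so that is the treewidth.

2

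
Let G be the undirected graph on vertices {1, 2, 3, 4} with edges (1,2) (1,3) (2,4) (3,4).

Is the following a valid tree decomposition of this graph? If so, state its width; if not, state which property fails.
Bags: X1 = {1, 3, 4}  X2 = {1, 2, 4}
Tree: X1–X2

Every vertex of G appears in some bag (union = {1, 2, 3, 4}); every edge is covered by a bag; and for each vertex v the set of bags containing v is connected in the bag tree. The decomposition is therefore valid. The largest bag has 3 vertices, so the width is 2.

Yes; width 2.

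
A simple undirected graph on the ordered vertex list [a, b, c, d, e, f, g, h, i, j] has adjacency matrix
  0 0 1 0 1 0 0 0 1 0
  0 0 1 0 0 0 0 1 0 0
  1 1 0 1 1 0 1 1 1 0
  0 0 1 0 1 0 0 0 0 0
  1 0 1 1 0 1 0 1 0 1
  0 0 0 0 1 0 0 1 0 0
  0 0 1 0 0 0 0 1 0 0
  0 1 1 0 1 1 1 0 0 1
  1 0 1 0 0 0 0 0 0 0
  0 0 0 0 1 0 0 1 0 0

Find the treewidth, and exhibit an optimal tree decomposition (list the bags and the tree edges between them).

The largest bag has 3 vertices, giving width 2; this decomposition certifies tw(G) ≤ 2. On the other hand G contains the 3-clique {e, h, j}. A clique must lie in a single bag of any decomposition, so no decomposition can have width below 2. The upper and lower bounds meet at 2, so that is the treewidth.

Treewidth 2.
One such decomposition:
Bags: B1 = {c, e, h}  B2 = {e, h, j}  B3 = {c, g, h}  B4 = {b, c, h}  B5 = {a, c, e}  B6 = {a, c, i}  B7 = {c, d, e}  B8 = {e, f, h}
Tree: B1–B2, B1–B3, B1–B4, B1–B5, B5–B6, B1–B7, B2–B8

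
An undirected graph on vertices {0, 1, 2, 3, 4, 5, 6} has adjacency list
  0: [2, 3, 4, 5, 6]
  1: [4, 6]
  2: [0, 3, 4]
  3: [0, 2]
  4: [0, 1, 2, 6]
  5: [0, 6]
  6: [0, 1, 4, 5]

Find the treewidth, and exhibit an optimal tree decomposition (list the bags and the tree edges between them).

The largest bag has 3 vertices, giving width 2; this decomposition certifies tw(G) ≤ 2. For the lower bound, the 3 vertices {0, 2, 3} are pairwise adjacent, and any tree decomposition puts a clique entirely inside one bag — forcing width ≥ 2. The upper and lower bounds meet at 2, so that is the treewidth.

Treewidth 2.
One such decomposition:
Bags: B1 = {0, 2, 4}  B2 = {0, 4, 6}  B3 = {0, 5, 6}  B4 = {1, 4, 6}  B5 = {0, 2, 3}
Tree: B1–B2, B2–B3, B2–B4, B1–B5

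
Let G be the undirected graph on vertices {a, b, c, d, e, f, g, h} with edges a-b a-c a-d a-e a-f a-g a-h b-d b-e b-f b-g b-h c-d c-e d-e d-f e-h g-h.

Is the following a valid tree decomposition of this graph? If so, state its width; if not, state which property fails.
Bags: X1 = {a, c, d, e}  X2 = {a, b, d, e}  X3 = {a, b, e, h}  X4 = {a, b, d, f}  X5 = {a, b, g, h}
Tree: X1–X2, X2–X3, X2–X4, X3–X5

Yes; width 3.

Checking the three conditions: (i) the bags cover all of {a, b, c, d, e, f, g, h}; (ii) for each edge, some bag contains both endpoints; (iii) the bags containing any fixed vertex form a subtree. All hold, so the decomposition is valid with width 4 − 1 = 3.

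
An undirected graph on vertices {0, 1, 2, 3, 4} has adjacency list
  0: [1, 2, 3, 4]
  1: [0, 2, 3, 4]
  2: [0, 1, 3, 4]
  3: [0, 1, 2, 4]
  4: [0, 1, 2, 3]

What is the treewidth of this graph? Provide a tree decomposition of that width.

With just one bag of size 5, the width is 5 − 1 = 4, so tw(G) ≤ 4. For the lower bound, the 5 vertices {0, 1, 2, 3, 4} are pairwise adjacent, and any tree decomposition puts a clique entirely inside one bag — forcing width ≥ 4. The upper and lower bounds meet at 4, so that is the treewidth.

Treewidth 4.
One such decomposition:
Bags: B1 = {0, 1, 2, 3, 4}
Tree: (single bag)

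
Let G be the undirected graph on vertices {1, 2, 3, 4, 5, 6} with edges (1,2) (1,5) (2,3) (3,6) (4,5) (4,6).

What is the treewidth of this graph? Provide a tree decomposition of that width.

The largest bag has 3 vertices, giving width 2; this decomposition certifies tw(G) ≤ 2. Since 3–6–4–5–1–2–3 is a cycle in G, G is not acyclic. Forests are exactly the graphs of treewidth ≤ 1, so tw(G) ≥ 2. Therefore the treewidth is 2.

Treewidth 2.
One such decomposition:
Bags: B1 = {3, 4, 6}  B2 = {3, 4, 5}  B3 = {1, 3, 5}  B4 = {1, 2, 3}
Tree: B1–B2, B2–B3, B3–B4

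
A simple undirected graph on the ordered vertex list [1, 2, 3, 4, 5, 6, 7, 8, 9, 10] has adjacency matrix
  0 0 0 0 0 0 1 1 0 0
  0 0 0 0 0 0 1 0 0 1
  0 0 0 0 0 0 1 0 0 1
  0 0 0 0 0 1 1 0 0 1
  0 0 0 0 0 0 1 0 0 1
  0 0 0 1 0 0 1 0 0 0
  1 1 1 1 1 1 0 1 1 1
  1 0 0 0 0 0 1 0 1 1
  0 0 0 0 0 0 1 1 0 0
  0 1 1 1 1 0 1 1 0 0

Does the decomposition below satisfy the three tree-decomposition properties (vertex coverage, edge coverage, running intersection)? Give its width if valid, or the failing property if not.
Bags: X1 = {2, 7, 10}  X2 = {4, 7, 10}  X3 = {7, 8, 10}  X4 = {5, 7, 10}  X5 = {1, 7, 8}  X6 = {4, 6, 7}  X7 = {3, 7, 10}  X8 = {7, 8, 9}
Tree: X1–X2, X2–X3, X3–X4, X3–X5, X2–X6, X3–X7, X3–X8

Yes; width 2.

Every vertex of G appears in some bag (union = {1, 2, 3, 4, 5, 6, 7, 8, 9, 10}); every edge is covered by a bag; and for each vertex v the set of bags containing v is connected in the bag tree. The decomposition is therefore valid. The largest bag has 3 vertices, so the width is 2.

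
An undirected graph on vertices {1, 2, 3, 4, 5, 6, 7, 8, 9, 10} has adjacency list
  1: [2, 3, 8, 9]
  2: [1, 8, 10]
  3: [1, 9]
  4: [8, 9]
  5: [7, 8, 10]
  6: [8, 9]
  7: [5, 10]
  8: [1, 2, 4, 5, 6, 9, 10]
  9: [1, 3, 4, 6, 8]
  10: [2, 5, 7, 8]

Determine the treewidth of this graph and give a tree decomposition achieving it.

Treewidth 2.
One such decomposition:
Bags: B1 = {1, 2, 8}  B2 = {2, 8, 10}  B3 = {5, 8, 10}  B4 = {1, 8, 9}  B5 = {1, 3, 9}  B6 = {6, 8, 9}  B7 = {4, 8, 9}  B8 = {5, 7, 10}
Tree: B1–B2, B2–B3, B1–B4, B4–B5, B4–B6, B6–B7, B3–B8

Every bag has size at most 3, so the width is 3 − 1 = 2 and tw(G) ≤ 2. On the other hand G contains the 3-clique {1, 8, 9}. A clique must lie in a single bag of any decomposition, so no decomposition can have width below 2. The upper and lower bounds meet at 2, so that is the treewidth.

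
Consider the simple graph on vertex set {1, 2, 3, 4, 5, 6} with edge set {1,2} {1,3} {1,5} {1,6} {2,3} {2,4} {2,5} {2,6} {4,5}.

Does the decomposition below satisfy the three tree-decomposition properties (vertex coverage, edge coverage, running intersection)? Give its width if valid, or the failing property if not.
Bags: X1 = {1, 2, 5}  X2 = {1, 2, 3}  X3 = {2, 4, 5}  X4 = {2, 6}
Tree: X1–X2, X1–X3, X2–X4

No — edge (1,6) lies in no bag.

A tree decomposition must satisfy three properties: every vertex lies in some bag; for every edge, both endpoints lie together in some bag; and for every vertex, the bags containing it form a connected subtree. Here edge (1,6) lies in no bag, so the decomposition is invalid.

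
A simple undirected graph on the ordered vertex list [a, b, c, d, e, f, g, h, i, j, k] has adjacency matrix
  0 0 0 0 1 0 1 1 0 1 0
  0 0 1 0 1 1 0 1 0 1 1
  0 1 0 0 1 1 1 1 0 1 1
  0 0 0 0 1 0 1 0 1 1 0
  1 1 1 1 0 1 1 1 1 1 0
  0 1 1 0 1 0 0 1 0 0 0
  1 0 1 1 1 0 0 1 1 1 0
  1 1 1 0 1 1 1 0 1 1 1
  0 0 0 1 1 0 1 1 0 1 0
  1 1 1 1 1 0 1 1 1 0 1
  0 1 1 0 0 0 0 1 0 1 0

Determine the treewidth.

A width-4 tree decomposition is:
Bags: B1 = {d, e, g, i, j}  B2 = {e, g, h, i, j}  B3 = {c, e, g, h, j}  B4 = {b, c, e, h, j}  B5 = {a, e, g, h, j}  B6 = {b, c, h, j, k}  B7 = {b, c, e, f, h}
Tree: B1–B2, B2–B3, B3–B4, B3–B5, B4–B6, B4–B7
Every bag has size at most 5, so the width is 5 − 1 = 4 and tw(G) ≤ 4. For the lower bound, the 5 vertices {d, e, g, i, j} are pairwise adjacent, and any tree decomposition puts a clique entirely inside one bag — forcing width ≥ 4. The upper and lower bounds meet at 4, so that is the treewidth.

4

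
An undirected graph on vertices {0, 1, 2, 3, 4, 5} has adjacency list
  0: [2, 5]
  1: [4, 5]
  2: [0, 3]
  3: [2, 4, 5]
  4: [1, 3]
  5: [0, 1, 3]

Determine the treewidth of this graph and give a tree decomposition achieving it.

Every bag has size at most 3, so the width is 3 − 1 = 2 and tw(G) ≤ 2. The edges 0–2–3–5–0 form a cycle, so G is not a tree and its treewidth is at least 2. Therefore the treewidth is 2.

Treewidth 2.
Bags: B1 = {0, 2, 5}  B2 = {2, 3, 5}  B3 = {1, 3, 5}  B4 = {1, 3, 4}
Tree: B1–B2, B2–B3, B3–B4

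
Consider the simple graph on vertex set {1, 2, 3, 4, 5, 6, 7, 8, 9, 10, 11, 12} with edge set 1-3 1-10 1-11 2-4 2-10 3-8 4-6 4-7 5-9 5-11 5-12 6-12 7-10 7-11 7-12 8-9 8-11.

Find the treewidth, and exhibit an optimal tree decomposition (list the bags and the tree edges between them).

Each bag holds 4 vertices, so the decomposition has width 3, which upper-bounds the treewidth. For the lower bound: the 4 vertex sets {2,4,6}, {10}, {7}, {1,5,11,12} are disjoint, each induces a connected subgraph, and every pair is joined by at least one edge of G. Contracting each set to a single vertex therefore yields K_{4} as a minor, and since treewidth is minor-monotone, tw(G) ≥ tw(K_{4}) = 3. The upper and lower bounds meet at 3, so that is the treewidth.

Treewidth 3.
One optimal decomposition is:
Bags: B1 = {2, 4, 6, 10}  B2 = {4, 6, 7, 10}  B3 = {6, 7, 10, 12}  B4 = {1, 7, 10, 12}  B5 = {1, 7, 11, 12}  B6 = {1, 5, 11, 12}  B7 = {1, 3, 5, 11}  B8 = {3, 5, 8, 11}  B9 = {3, 5, 8, 9}
Tree: B1–B2, B2–B3, B3–B4, B4–B5, B5–B6, B6–B7, B7–B8, B8–B9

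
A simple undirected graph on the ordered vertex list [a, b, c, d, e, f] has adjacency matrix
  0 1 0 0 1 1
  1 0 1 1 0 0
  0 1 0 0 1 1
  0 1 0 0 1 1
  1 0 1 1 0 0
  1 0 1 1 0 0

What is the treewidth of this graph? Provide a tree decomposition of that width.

Treewidth 3.
One such decomposition:
Bags: B1 = {b, d, e, f}  B2 = {a, b, e, f}  B3 = {b, c, e, f}
Tree: B1–B2, B2–B3

The largest bag has 4 vertices, giving width 3; this decomposition certifies tw(G) ≤ 3. For the lower bound: the 4 vertex sets {d,e}, {a,b}, {f}, {c} are disjoint, each induces a connected subgraph, and every pair is joined by at least one edge of G. Contracting each set to a single vertex therefore yields K_{4} as a minor, and since treewidth is minor-monotone, tw(G) ≥ tw(K_{4}) = 3. Therefore the treewidth is 3.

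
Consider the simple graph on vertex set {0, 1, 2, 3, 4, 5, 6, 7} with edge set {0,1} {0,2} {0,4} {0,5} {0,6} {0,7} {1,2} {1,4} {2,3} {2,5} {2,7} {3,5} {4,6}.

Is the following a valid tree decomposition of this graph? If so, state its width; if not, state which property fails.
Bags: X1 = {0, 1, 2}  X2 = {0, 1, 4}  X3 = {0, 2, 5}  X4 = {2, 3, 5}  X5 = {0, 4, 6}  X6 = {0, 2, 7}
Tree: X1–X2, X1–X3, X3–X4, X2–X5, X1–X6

Yes; width 2.

Every vertex of G appears in some bag (union = {0, 1, 2, 3, 4, 5, 6, 7}); every edge is covered by a bag; and for each vertex v the set of bags containing v is connected in the bag tree. The decomposition is therefore valid. The largest bag has 3 vertices, so the width is 2.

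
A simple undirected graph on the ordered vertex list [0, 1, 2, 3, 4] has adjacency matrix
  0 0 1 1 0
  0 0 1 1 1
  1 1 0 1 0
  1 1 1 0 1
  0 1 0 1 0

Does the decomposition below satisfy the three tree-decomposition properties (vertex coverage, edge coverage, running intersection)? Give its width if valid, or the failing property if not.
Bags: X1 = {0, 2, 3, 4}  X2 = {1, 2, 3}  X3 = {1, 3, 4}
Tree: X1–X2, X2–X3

No — bags containing vertex 4 are not connected in the tree.

A tree decomposition must satisfy three properties: every vertex lies in some bag; for every edge, both endpoints lie together in some bag; and for every vertex, the bags containing it form a connected subtree. Here bags containing vertex 4 are not connected in the tree, so the decomposition is invalid.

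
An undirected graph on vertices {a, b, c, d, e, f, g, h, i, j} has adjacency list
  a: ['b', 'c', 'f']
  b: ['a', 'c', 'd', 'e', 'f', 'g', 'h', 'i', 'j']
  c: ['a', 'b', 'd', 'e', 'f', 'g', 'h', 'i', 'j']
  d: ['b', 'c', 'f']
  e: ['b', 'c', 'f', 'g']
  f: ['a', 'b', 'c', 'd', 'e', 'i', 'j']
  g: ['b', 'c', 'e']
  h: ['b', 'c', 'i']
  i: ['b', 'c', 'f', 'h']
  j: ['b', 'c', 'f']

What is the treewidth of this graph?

A width-3 tree decomposition is:
Bags: B1 = {b, c, e, g}  B2 = {b, c, e, f}  B3 = {b, c, f, j}  B4 = {b, c, d, f}  B5 = {b, c, f, i}  B6 = {a, b, c, f}  B7 = {b, c, h, i}
Tree: B1–B2, B2–B3, B3–B4, B4–B5, B4–B6, B5–B7
The largest bag has 4 vertices, giving width 3; this decomposition certifies tw(G) ≤ 3. Conversely, {b, c, e, g} is a clique of size 4, and the vertices of any clique must share a bag in every tree decomposition; so some bag has ≥ 4 vertices and tw(G) ≥ 3. The upper and lower bounds meet at 3, so that is the treewidth.

3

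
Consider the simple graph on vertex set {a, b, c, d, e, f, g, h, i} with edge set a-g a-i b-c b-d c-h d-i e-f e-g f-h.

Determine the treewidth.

2

A width-2 tree decomposition is:
Bags: B1 = {a, e, g}  B2 = {a, e, f}  B3 = {a, f, h}  B4 = {a, c, h}  B5 = {a, b, c}  B6 = {a, b, d}  B7 = {a, d, i}
Tree: B1–B2, B2–B3, B3–B4, B4–B5, B5–B6, B6–B7
Each bag holds 3 vertices, so the decomposition has width 2, which upper-bounds the treewidth. For the lower bound, G contains the cycle a–g–e–f–h–c–b–d–i–a, so G is not a forest; only forests have treewidth ≤ 1, hence tw(G) ≥ 2. Combining the bounds, tw(G) = 2.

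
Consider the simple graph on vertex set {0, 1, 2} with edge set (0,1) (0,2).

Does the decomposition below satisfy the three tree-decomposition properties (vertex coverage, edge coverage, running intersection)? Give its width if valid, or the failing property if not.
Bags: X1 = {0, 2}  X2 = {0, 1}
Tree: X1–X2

Yes; width 1.

Every vertex of G appears in some bag (union = {0, 1, 2}); every edge is covered by a bag; and for each vertex v the set of bags containing v is connected in the bag tree. The decomposition is therefore valid. The largest bag has 2 vertices, so the width is 1.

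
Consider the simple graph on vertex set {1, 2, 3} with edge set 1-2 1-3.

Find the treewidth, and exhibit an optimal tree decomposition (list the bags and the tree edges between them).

Treewidth 1.
One such decomposition:
Bags: B1 = {1, 2}  B2 = {1, 3}
Tree: B1–B2

The largest bag has 2 vertices, giving width 1; this decomposition certifies tw(G) ≤ 1. G has an edge, so its treewidth is at least 1. Combining the bounds, tw(G) = 1.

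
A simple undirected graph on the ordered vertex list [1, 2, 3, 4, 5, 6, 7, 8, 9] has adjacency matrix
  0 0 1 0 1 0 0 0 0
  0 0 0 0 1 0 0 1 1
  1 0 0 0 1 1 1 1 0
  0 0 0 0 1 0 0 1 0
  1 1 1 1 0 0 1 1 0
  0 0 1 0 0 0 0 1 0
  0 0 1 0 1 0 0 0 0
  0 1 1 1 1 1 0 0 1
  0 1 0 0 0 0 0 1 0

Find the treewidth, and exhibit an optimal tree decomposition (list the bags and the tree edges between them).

The largest bag has 3 vertices, giving width 2; this decomposition certifies tw(G) ≤ 2. For the lower bound, the 3 vertices {2, 8, 9} are pairwise adjacent, and any tree decomposition puts a clique entirely inside one bag — forcing width ≥ 2. The upper and lower bounds meet at 2, so that is the treewidth.

Treewidth 2.
One optimal decomposition is:
Bags: B1 = {2, 5, 8}  B2 = {3, 5, 8}  B3 = {4, 5, 8}  B4 = {1, 3, 5}  B5 = {3, 5, 7}  B6 = {3, 6, 8}  B7 = {2, 8, 9}
Tree: B1–B2, B1–B3, B2–B4, B2–B5, B2–B6, B1–B7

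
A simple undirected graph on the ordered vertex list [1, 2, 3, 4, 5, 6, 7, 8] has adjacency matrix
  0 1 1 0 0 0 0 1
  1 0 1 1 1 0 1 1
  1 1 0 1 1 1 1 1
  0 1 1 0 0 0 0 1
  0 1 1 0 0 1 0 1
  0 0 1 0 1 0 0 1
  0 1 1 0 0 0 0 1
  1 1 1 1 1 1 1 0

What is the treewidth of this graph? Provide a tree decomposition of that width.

The largest bag has 4 vertices, giving width 3; this decomposition certifies tw(G) ≤ 3. On the other hand G contains the 4-clique {1, 2, 3, 8}. A clique must lie in a single bag of any decomposition, so no decomposition can have width below 3. Hence tw(G) = 3 exactly.

Treewidth 3.
Bags: B1 = {1, 2, 3, 8}  B2 = {2, 3, 4, 8}  B3 = {2, 3, 7, 8}  B4 = {2, 3, 5, 8}  B5 = {3, 5, 6, 8}
Tree: B1–B2, B2–B3, B1–B4, B4–B5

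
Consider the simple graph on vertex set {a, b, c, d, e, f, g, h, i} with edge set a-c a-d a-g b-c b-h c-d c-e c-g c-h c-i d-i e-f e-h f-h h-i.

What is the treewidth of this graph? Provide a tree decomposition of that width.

Treewidth 2.
Bags: B1 = {c, e, h}  B2 = {c, h, i}  B3 = {b, c, h}  B4 = {c, d, i}  B5 = {a, c, d}  B6 = {e, f, h}  B7 = {a, c, g}
Tree: B1–B2, B1–B3, B2–B4, B4–B5, B1–B6, B5–B7

Every bag has size at most 3, so the width is 3 − 1 = 2 and tw(G) ≤ 2. Conversely, {a, c, d} is a clique of size 3, and the vertices of any clique must share a bag in every tree decomposition; so some bag has ≥ 3 vertices and tw(G) ≥ 2. Therefore the treewidth is 2.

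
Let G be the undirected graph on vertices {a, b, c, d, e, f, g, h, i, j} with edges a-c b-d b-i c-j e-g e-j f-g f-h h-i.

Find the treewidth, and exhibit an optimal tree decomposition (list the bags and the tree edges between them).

Treewidth 1.
One such decomposition:
Bags: B1 = {b, d}  B2 = {b, i}  B3 = {h, i}  B4 = {f, h}  B5 = {f, g}  B6 = {e, g}  B7 = {e, j}  B8 = {c, j}  B9 = {a, c}
Tree: B1–B2, B2–B3, B3–B4, B4–B5, B5–B6, B6–B7, B7–B8, B8–B9

Each bag holds 2 vertices, so the decomposition has width 1, which upper-bounds the treewidth. G has an edge, so its treewidth is at least 1. Therefore the treewidth is 1.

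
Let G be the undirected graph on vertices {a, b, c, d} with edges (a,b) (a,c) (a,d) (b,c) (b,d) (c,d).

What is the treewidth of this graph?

3

A width-3 tree decomposition is:
Bags: B1 = {a, b, c, d}
Tree: (single bag)
A single bag containing all 4 vertices is trivially a valid decomposition of width 3. On the other hand G contains the 4-clique {a, b, c, d}. A clique must lie in a single bag of any decomposition, so no decomposition can have width below 3. Combining the bounds, tw(G) = 3.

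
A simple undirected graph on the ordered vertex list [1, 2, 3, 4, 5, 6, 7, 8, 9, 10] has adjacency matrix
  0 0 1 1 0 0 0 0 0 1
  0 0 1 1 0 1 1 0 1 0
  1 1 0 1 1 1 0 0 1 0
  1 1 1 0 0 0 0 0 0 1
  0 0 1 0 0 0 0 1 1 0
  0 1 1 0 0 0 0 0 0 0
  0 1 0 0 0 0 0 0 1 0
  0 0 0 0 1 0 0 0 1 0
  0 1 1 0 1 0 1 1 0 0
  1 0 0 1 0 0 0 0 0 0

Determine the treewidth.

A width-2 tree decomposition is:
Bags: B1 = {2, 3, 9}  B2 = {3, 5, 9}  B3 = {5, 8, 9}  B4 = {2, 7, 9}  B5 = {2, 3, 4}  B6 = {1, 3, 4}  B7 = {1, 4, 10}  B8 = {2, 3, 6}
Tree: B1–B2, B2–B3, B1–B4, B1–B5, B5–B6, B6–B7, B1–B8
Every bag has size at most 3, so the width is 3 − 1 = 2 and tw(G) ≤ 2. For the lower bound, the 3 vertices {5, 8, 9} are pairwise adjacent, and any tree decomposition puts a clique entirely inside one bag — forcing width ≥ 2. Combining the bounds, tw(G) = 2.

2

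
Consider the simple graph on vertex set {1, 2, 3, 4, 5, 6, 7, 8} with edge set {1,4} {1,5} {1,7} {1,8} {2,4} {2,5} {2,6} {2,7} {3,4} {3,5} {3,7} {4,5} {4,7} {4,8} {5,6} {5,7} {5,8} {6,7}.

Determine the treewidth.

A width-3 tree decomposition is:
Bags: B1 = {2, 4, 5, 7}  B2 = {3, 4, 5, 7}  B3 = {1, 4, 5, 7}  B4 = {1, 4, 5, 8}  B5 = {2, 5, 6, 7}
Tree: B1–B2, B2–B3, B3–B4, B1–B5
The largest bag has 4 vertices, giving width 3; this decomposition certifies tw(G) ≤ 3. For the lower bound, the 4 vertices {1, 4, 5, 8} are pairwise adjacent, and any tree decomposition puts a clique entirely inside one bag — forcing width ≥ 3. Therefore the treewidth is 3.

3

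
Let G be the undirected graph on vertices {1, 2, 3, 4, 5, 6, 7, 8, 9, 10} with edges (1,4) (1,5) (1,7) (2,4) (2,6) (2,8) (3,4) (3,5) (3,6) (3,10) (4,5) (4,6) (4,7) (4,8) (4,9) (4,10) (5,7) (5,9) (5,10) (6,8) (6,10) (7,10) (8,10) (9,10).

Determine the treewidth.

3

A width-3 tree decomposition is:
Bags: B1 = {3, 4, 6, 10}  B2 = {3, 4, 5, 10}  B3 = {4, 6, 8, 10}  B4 = {4, 5, 7, 10}  B5 = {4, 5, 9, 10}  B6 = {1, 4, 5, 7}  B7 = {2, 4, 6, 8}
Tree: B1–B2, B1–B3, B2–B4, B4–B5, B4–B6, B3–B7
Every bag has size at most 4, so the width is 4 − 1 = 3 and tw(G) ≤ 3. For the lower bound, the 4 vertices {1, 4, 5, 7} are pairwise adjacent, and any tree decomposition puts a clique entirely inside one bag — forcing width ≥ 3. Hence tw(G) = 3 exactly.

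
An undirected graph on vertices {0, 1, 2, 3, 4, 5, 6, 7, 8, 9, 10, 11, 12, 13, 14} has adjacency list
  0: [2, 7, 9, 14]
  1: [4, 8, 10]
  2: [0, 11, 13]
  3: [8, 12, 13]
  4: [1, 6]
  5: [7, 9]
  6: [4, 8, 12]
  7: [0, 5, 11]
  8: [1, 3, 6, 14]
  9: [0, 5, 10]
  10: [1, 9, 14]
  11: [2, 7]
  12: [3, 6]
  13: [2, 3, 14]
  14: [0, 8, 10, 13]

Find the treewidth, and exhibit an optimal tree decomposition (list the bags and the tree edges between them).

Every bag has size at most 4, so the width is 4 − 1 = 3 and tw(G) ≤ 3. For the lower bound: the 4 vertex sets {4,6,12}, {3}, {8}, {1,10,13,14} are disjoint, each induces a connected subgraph, and every pair is joined by at least one edge of G. Contracting each set to a single vertex therefore yields K_{4} as a minor, and since treewidth is minor-monotone, tw(G) ≥ tw(K_{4}) = 3. The upper and lower bounds meet at 3, so that is the treewidth.

Treewidth 3.
One optimal decomposition is:
Bags: B1 = {3, 4, 6, 12}  B2 = {3, 4, 6, 8}  B3 = {1, 3, 4, 8}  B4 = {1, 3, 8, 13}  B5 = {1, 8, 13, 14}  B6 = {1, 10, 13, 14}  B7 = {2, 10, 13, 14}  B8 = {0, 2, 10, 14}  B9 = {0, 2, 9, 10}  B10 = {0, 2, 9, 11}  B11 = {0, 7, 9, 11}  B12 = {5, 7, 9, 11}
Tree: B1–B2, B2–B3, B3–B4, B4–B5, B5–B6, B6–B7, B7–B8, B8–B9, B9–B10, B10–B11, B11–B12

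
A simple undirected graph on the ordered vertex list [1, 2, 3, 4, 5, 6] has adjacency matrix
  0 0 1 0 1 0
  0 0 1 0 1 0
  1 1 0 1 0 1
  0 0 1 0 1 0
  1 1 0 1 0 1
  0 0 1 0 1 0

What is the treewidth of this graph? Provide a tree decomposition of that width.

Each bag holds 3 vertices, so the decomposition has width 2, which upper-bounds the treewidth. The edges 3–6–5–4–3 form a cycle, so G is not a tree and its treewidth is at least 2. Combining the bounds, tw(G) = 2.

Treewidth 2.
Bags: B1 = {3, 5, 6}  B2 = {3, 4, 5}  B3 = {2, 3, 5}  B4 = {1, 3, 5}
Tree: B1–B2, B2–B3, B3–B4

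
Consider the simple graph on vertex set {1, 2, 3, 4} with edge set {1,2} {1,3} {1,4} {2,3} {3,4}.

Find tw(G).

2

A width-2 tree decomposition is:
Bags: B1 = {1, 3, 4}  B2 = {1, 2, 3}
Tree: B1–B2
Every bag has size at most 3, so the width is 3 − 1 = 2 and tw(G) ≤ 2. On the other hand G contains the 3-clique {1, 2, 3}. A clique must lie in a single bag of any decomposition, so no decomposition can have width below 2. Hence tw(G) = 2 exactly.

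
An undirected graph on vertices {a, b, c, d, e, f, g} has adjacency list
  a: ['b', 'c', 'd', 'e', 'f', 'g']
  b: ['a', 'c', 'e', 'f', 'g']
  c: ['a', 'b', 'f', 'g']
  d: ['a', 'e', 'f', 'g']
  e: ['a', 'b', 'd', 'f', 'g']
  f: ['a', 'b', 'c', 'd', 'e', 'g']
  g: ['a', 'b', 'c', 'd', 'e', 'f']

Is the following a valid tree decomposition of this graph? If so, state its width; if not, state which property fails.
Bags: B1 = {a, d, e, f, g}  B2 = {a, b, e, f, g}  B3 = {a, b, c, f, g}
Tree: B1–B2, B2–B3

Yes; width 4.

Vertex coverage: the bags together contain {a, b, c, d, e, f, g}, the full vertex set. Edge coverage: each edge of G has both endpoints in at least one bag. Running intersection: for every vertex, the bags containing it form a connected subtree. All three properties hold, so this is a valid tree decomposition of width max|bag| − 1 = 4, and hence tw(G) ≤ 4.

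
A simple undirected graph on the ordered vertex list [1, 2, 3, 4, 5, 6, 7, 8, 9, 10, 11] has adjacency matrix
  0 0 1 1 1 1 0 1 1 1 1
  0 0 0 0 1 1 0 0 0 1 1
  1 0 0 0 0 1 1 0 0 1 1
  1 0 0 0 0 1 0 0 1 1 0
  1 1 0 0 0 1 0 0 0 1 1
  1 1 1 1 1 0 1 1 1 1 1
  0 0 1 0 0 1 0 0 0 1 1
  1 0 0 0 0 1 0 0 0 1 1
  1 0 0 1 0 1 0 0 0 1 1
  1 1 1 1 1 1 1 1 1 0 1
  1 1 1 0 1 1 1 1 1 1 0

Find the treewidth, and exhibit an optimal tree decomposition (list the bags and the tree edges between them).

Every bag has size at most 5, so the width is 5 − 1 = 4 and tw(G) ≤ 4. On the other hand G contains the 5-clique {1, 6, 8, 10, 11}. A clique must lie in a single bag of any decomposition, so no decomposition can have width below 4. Hence tw(G) = 4 exactly.

Treewidth 4.
Bags: B1 = {1, 6, 9, 10, 11}  B2 = {1, 3, 6, 10, 11}  B3 = {1, 4, 6, 9, 10}  B4 = {1, 5, 6, 10, 11}  B5 = {3, 6, 7, 10, 11}  B6 = {2, 5, 6, 10, 11}  B7 = {1, 6, 8, 10, 11}
Tree: B1–B2, B1–B3, B2–B4, B2–B5, B4–B6, B1–B7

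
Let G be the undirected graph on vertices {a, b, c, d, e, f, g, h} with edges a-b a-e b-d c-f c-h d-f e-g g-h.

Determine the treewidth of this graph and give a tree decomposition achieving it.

Treewidth 2.
One such decomposition:
Bags: B1 = {a, e, g}  B2 = {a, g, h}  B3 = {a, c, h}  B4 = {a, c, f}  B5 = {a, d, f}  B6 = {a, b, d}
Tree: B1–B2, B2–B3, B3–B4, B4–B5, B5–B6

Every bag has size at most 3, so the width is 3 − 1 = 2 and tw(G) ≤ 2. For the lower bound, G contains the cycle a–e–g–h–c–f–d–b–a, so G is not a forest; only forests have treewidth ≤ 1, hence tw(G) ≥ 2. The upper and lower bounds meet at 2, so that is the treewidth.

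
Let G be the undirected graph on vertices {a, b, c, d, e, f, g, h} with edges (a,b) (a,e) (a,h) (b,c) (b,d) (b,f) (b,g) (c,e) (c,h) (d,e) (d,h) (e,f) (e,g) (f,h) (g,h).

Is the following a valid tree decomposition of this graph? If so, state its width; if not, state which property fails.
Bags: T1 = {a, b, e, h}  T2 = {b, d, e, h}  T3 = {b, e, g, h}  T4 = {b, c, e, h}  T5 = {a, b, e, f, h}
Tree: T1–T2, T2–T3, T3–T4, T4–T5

A tree decomposition must satisfy three properties: every vertex lies in some bag; for every edge, both endpoints lie together in some bag; and for every vertex, the bags containing it form a connected subtree. Here bags containing vertex a are not connected in the tree, so the decomposition is invalid.

No — bags containing vertex a are not connected in the tree.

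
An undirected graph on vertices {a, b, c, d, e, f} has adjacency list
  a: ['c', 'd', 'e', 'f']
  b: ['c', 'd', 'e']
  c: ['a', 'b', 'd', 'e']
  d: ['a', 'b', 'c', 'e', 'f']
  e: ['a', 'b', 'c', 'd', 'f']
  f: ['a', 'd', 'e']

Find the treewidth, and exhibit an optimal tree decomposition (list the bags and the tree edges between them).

Treewidth 3.
One such decomposition:
Bags: B1 = {a, c, d, e}  B2 = {a, d, e, f}  B3 = {b, c, d, e}
Tree: B1–B2, B1–B3

The largest bag has 4 vertices, giving width 3; this decomposition certifies tw(G) ≤ 3. On the other hand G contains the 4-clique {a, c, d, e}. A clique must lie in a single bag of any decomposition, so no decomposition can have width below 3. Hence tw(G) = 3 exactly.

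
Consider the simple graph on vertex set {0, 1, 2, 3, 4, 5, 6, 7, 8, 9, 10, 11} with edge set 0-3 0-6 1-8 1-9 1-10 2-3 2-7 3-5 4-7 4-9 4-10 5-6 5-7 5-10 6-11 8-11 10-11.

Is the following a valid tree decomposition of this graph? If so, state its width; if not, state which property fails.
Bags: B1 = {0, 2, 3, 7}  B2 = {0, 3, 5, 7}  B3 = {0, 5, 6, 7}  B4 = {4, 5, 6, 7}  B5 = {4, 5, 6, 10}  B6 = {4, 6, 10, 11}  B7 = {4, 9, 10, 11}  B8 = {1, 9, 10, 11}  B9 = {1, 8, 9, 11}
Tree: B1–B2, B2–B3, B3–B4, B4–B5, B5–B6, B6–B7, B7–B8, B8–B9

Yes; width 3.

Vertex coverage: the bags together contain {0, 1, 2, 3, 4, 5, 6, 7, 8, 9, 10, 11}, the full vertex set. Edge coverage: each edge of G has both endpoints in at least one bag. Running intersection: for every vertex, the bags containing it form a connected subtree. All three properties hold, so this is a valid tree decomposition of width max|bag| − 1 = 3, and hence tw(G) ≤ 3.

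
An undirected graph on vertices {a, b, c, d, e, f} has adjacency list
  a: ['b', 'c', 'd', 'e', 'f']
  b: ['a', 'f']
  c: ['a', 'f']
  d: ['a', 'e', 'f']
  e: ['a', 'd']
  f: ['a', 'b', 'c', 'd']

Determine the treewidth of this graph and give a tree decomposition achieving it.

Treewidth 2.
One optimal decomposition is:
Bags: B1 = {a, d, f}  B2 = {a, b, f}  B3 = {a, d, e}  B4 = {a, c, f}
Tree: B1–B2, B1–B3, B2–B4

Every bag has size at most 3, so the width is 3 − 1 = 2 and tw(G) ≤ 2. For the lower bound, the 3 vertices {a, d, e} are pairwise adjacent, and any tree decomposition puts a clique entirely inside one bag — forcing width ≥ 2. Combining the bounds, tw(G) = 2.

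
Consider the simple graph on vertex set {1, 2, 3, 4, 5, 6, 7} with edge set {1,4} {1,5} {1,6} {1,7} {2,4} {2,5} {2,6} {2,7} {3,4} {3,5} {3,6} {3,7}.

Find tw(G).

3

A width-3 tree decomposition is:
Bags: B1 = {1, 2, 3, 7}  B2 = {1, 2, 3, 4}  B3 = {1, 2, 3, 6}  B4 = {1, 2, 3, 5}
Tree: B1–B2, B2–B3, B3–B4
Every bag has size at most 4, so the width is 4 − 1 = 3 and tw(G) ≤ 3. For the lower bound: the 4 vertex sets {3,7}, {1,4}, {2}, {6} are disjoint, each induces a connected subgraph, and every pair is joined by at least one edge of G. Contracting each set to a single vertex therefore yields K_{4} as a minor, and since treewidth is minor-monotone, tw(G) ≥ tw(K_{4}) = 3. Combining the bounds, tw(G) = 3.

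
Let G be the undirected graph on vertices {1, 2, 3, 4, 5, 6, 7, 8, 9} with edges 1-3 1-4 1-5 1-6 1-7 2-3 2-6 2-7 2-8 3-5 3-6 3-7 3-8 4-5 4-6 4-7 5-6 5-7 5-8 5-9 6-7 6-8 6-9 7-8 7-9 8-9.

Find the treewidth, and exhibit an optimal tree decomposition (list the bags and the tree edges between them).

Treewidth 4.
One such decomposition:
Bags: B1 = {1, 4, 5, 6, 7}  B2 = {1, 3, 5, 6, 7}  B3 = {3, 5, 6, 7, 8}  B4 = {2, 3, 6, 7, 8}  B5 = {5, 6, 7, 8, 9}
Tree: B1–B2, B2–B3, B3–B4, B3–B5

Each bag holds 5 vertices, so the decomposition has width 4, which upper-bounds the treewidth. For the lower bound, the 5 vertices {2, 3, 6, 7, 8} are pairwise adjacent, and any tree decomposition puts a clique entirely inside one bag — forcing width ≥ 4. Therefore the treewidth is 4.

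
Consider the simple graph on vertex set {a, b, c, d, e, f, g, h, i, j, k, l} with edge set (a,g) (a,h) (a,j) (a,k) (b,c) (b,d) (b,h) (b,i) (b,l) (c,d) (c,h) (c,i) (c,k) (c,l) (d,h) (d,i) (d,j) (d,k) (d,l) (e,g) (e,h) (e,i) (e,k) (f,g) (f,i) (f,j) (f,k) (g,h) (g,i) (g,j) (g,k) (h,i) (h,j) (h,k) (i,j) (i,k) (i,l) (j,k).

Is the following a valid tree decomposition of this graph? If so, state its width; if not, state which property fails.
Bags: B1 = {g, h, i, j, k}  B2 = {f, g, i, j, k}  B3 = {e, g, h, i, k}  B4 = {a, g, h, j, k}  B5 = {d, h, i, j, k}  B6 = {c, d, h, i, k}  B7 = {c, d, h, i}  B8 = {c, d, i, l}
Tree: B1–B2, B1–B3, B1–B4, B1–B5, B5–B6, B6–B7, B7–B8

No — vertex b appears in no bag.

A tree decomposition must satisfy three properties: every vertex lies in some bag; for every edge, both endpoints lie together in some bag; and for every vertex, the bags containing it form a connected subtree. Here vertex b appears in no bag, so the decomposition is invalid.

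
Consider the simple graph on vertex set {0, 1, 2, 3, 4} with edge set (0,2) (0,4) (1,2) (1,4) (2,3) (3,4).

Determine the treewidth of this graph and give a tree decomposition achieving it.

Each bag holds 3 vertices, so the decomposition has width 2, which upper-bounds the treewidth. For the lower bound, G contains the cycle 2–1–4–0–2, so G is not a forest; only forests have treewidth ≤ 1, hence tw(G) ≥ 2. Combining the bounds, tw(G) = 2.

Treewidth 2.
Bags: B1 = {1, 2, 4}  B2 = {0, 2, 4}  B3 = {2, 3, 4}
Tree: B1–B2, B2–B3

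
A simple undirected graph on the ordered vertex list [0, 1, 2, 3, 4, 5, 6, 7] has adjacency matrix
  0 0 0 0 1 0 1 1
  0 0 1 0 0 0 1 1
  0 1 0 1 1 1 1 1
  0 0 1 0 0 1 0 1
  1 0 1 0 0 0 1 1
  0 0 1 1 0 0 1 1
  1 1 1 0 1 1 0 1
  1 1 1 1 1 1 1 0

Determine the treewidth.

3

A width-3 tree decomposition is:
Bags: B1 = {2, 5, 6, 7}  B2 = {2, 4, 6, 7}  B3 = {1, 2, 6, 7}  B4 = {2, 3, 5, 7}  B5 = {0, 4, 6, 7}
Tree: B1–B2, B1–B3, B1–B4, B2–B5
The largest bag has 4 vertices, giving width 3; this decomposition certifies tw(G) ≤ 3. For the lower bound, the 4 vertices {0, 4, 6, 7} are pairwise adjacent, and any tree decomposition puts a clique entirely inside one bag — forcing width ≥ 3. Combining the bounds, tw(G) = 3.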